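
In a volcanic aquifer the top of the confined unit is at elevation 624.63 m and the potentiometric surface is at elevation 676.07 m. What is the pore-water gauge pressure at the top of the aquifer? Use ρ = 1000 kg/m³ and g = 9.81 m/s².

Pressure head at the aquifer top: ψ = h − z = 676.07 − 624.63 = 51.44 m.
P = ρgψ = 1000 × 9.81 × 51.44 = 504626 Pa ≈ 505 kPa.

P ≈ 505 kPa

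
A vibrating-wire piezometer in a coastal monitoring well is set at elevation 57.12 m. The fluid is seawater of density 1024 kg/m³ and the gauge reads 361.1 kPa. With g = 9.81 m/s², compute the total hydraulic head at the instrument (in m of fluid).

ψ = P/(ρg) = 361.1×1000 / (1024 × 9.81) = 35.95 m.
h = z + ψ = 57.12 + 35.95 = 93.07 m.

h ≈ 93.07 m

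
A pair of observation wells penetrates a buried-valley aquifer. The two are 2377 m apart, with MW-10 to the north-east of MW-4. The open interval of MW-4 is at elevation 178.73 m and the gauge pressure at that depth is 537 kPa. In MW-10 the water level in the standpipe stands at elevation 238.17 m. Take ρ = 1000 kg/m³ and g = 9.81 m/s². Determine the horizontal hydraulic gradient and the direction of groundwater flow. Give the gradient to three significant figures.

i ≈ 0.00198; groundwater flows toward the south-west

Pressure head at MW-4: ψ = P/(ρg) = 537×1000 / (1000 × 9.81) = 54.74 m.
Total head at MW-4: h = z + ψ = 178.73 + 54.74 = 233.47 m.
Total head at MW-10: h = 238.17 m (water level in the piezometer is the total head).
Head difference: h(MW-4) − h(MW-10) = 233.47 − 238.17 = -4.70 m.
Hydraulic gradient: i = |Δh| / L = 4.70 / 2377 = 0.00198.
Flow is from higher to lower head: from MW-10 toward MW-4, i.e. toward the south-west.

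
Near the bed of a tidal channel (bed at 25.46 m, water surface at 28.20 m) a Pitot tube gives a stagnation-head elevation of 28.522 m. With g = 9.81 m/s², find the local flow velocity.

Near the bed, under hydrostatic conditions, the piezometric head (z + ψ) equals the free-surface elevation, 28.20 m.
Velocity head = total − piezometric = 28.522 − 28.20 = 0.322 m.
v = √(2g·h_v) = √(2 × 9.81 × 0.322) = 2.51 m/s.

v ≈ 2.51 m/s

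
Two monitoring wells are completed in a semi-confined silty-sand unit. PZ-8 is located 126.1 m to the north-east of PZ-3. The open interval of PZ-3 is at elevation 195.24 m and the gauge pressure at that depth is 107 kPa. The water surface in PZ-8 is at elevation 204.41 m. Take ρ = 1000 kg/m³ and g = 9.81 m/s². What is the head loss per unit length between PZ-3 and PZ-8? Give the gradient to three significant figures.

i ≈ 0.0138 m/m

Pressure head at PZ-3: ψ = P/(ρg) = 107×1000 / (1000 × 9.81) = 10.91 m.
Total head at PZ-3: h = z + ψ = 195.24 + 10.91 = 206.15 m.
Total head at PZ-8: h = 204.41 m (water level in the piezometer is the total head).
Head difference: h(PZ-3) − h(PZ-8) = 206.15 − 204.41 = 1.74 m.
Hydraulic gradient: i = |Δh| / L = 1.74 / 126.1 = 0.0138.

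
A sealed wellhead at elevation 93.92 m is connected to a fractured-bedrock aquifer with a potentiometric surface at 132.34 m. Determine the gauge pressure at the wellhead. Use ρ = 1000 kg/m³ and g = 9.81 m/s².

P ≈ 377 kPa

Head above the cap: Δh = 132.34 − 93.92 = 38.42 m.
P = ρgΔh = 1000 × 9.81 × 38.42 = 376900 Pa ≈ 377 kPa.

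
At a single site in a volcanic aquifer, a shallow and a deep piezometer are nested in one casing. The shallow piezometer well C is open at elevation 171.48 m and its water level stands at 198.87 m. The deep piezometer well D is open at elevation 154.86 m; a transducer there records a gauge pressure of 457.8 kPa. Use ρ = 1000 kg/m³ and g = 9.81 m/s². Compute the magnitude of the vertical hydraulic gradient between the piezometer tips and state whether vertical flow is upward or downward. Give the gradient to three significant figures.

|i_v| ≈ 0.160; vertical flow is upward

Total head at well C: h = 198.87 m (water level in the standpipe).
Pressure head at well D: ψ = P/(ρg) = 457.8×1000 / (1000 × 9.81) = 46.67 m.
Total head at well D: h = z + ψ = 154.86 + 46.67 = 201.53 m.
Δh = h(well C) − h(well D) = 198.87 − 201.53 = -2.66 m.
Vertical separation Δz = 171.48 − 154.86 = 16.62 m.
|i_v| = |Δh| / Δz = 2.66 / 16.62 = 0.160.
Head is higher in the deep piezometer, so vertical flow is upward (discharge condition).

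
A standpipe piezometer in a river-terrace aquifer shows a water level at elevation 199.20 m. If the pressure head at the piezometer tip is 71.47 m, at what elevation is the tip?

z ≈ 127.73 m

z = h − ψ = 199.20 − 71.47 = 127.73 m.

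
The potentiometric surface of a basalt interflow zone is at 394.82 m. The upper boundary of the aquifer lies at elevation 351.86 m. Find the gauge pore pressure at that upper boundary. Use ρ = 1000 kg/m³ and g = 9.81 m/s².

Pressure head at the aquifer top: ψ = h − z = 394.82 − 351.86 = 42.96 m.
P = ρgψ = 1000 × 9.81 × 42.96 = 421438 Pa ≈ 421 kPa.

P ≈ 421 kPa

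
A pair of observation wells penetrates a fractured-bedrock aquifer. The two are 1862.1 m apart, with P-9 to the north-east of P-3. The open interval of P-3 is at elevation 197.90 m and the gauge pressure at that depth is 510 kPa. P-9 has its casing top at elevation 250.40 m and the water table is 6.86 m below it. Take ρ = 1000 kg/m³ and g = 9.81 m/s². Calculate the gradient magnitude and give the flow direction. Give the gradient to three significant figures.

i ≈ 0.00341; groundwater flows toward the north-east

Pressure head at P-3: ψ = P/(ρg) = 510×1000 / (1000 × 9.81) = 51.99 m.
Total head at P-3: h = z + ψ = 197.90 + 51.99 = 249.89 m.
Total head at P-9: h = 250.40 − 6.86 = 243.54 m.
Head difference: h(P-3) − h(P-9) = 249.89 − 243.54 = 6.35 m.
Hydraulic gradient: i = |Δh| / L = 6.35 / 1862.1 = 0.00341.
Flow is from higher to lower head: from P-3 toward P-9, i.e. toward the north-east.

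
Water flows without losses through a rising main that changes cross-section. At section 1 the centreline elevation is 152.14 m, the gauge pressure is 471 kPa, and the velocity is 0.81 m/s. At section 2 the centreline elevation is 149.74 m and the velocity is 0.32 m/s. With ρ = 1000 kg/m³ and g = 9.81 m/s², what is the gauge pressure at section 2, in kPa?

P₂ ≈ 495 kPa

Pressure head at 1: ψ₁ = P₁/(ρg) = 471×1000 / (1000 × 9.81) = 48.01 m.
Velocity heads: v₁²/2g = 0.81²/19.62 = 0.033 m; v₂²/2g = 0.32²/19.62 = 0.005 m.
Total head H = z₁ + ψ₁ + v₁²/2g = 152.14 + 48.01 + 0.033 = 200.18 m.
ψ₂ = H − z₂ − v₂²/2g = 200.18 − 149.74 − 0.005 = 50.43 m.
P₂ = ρgψ₂ = 1000 × 9.81 × 50.43 ≈ 495 kPa.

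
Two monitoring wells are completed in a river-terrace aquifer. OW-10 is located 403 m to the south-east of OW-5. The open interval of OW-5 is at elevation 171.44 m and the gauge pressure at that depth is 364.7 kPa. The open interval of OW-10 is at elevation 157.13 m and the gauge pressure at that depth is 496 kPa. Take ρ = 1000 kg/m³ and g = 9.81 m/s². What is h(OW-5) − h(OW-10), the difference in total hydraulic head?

Pressure head at OW-5: ψ = P/(ρg) = 364.7×1000 / (1000 × 9.81) = 37.18 m.
Total head at OW-5: h = z + ψ = 171.44 + 37.18 = 208.62 m.
Pressure head at OW-10: ψ = P/(ρg) = 496×1000 / (1000 × 9.81) = 50.56 m.
Total head at OW-10: h = z + ψ = 157.13 + 50.56 = 207.69 m.
Head difference: h(OW-5) − h(OW-10) = 208.62 − 207.69 = 0.93 m.

Δh ≈ 0.93 m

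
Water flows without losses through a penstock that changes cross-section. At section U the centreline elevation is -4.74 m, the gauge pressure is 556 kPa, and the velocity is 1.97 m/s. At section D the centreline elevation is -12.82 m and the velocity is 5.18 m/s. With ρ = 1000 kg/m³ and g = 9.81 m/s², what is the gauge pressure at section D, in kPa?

Pressure head at U: ψ₁ = P₁/(ρg) = 556×1000 / (1000 × 9.81) = 56.68 m.
Velocity heads: v₁²/2g = 1.97²/19.62 = 0.198 m; v₂²/2g = 5.18²/19.62 = 1.368 m.
Total head H = z₁ + ψ₁ + v₁²/2g = -4.74 + 56.68 + 0.198 = 52.14 m.
ψ₂ = H − z₂ − v₂²/2g = 52.14 − (-12.82) − 1.368 = 63.59 m.
P₂ = ρgψ₂ = 1000 × 9.81 × 63.59 ≈ 624 kPa.

P₂ ≈ 624 kPa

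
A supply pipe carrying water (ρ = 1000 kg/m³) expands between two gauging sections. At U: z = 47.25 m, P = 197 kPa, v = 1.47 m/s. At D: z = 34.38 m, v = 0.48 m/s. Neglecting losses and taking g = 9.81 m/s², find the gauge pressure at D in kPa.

Pressure head at U: ψ₁ = P₁/(ρg) = 197×1000 / (1000 × 9.81) = 20.08 m.
Velocity heads: v₁²/2g = 1.47²/19.62 = 0.110 m; v₂²/2g = 0.48²/19.62 = 0.012 m.
Total head H = z₁ + ψ₁ + v₁²/2g = 47.25 + 20.08 + 0.110 = 67.44 m.
ψ₂ = H − z₂ − v₂²/2g = 67.44 − 34.38 − 0.012 = 33.05 m.
P₂ = ρgψ₂ = 1000 × 9.81 × 33.05 ≈ 324 kPa.

P₂ ≈ 324 kPa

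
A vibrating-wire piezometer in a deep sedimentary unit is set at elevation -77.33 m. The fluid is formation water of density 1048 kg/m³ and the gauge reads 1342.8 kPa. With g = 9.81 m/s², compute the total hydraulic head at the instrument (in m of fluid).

h ≈ 53.28 m

ψ = P/(ρg) = 1342.8×1000 / (1048 × 9.81) = 130.61 m.
h = z + ψ = -77.33 + 130.61 = 53.28 m.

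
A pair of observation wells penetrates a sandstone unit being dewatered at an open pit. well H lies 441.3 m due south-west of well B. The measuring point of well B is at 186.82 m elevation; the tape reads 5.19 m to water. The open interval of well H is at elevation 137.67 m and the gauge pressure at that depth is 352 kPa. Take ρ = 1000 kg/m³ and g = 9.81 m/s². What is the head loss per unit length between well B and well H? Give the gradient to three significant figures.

Total head at well B: h = 186.82 − 5.19 = 181.63 m.
Pressure head at well H: ψ = P/(ρg) = 352×1000 / (1000 × 9.81) = 35.88 m.
Total head at well H: h = z + ψ = 137.67 + 35.88 = 173.55 m.
Head difference: h(well B) − h(well H) = 181.63 − 173.55 = 8.08 m.
Hydraulic gradient: i = |Δh| / L = 8.08 / 441.3 = 0.0183.

i ≈ 0.0183 m/m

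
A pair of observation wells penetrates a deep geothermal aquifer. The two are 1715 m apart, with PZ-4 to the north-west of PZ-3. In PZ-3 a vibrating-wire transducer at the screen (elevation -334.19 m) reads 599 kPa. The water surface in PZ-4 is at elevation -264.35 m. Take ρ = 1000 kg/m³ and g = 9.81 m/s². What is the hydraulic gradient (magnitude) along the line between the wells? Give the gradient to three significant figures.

i ≈ 0.00512

Pressure head at PZ-3: ψ = P/(ρg) = 599×1000 / (1000 × 9.81) = 61.06 m.
Total head at PZ-3: h = z + ψ = -334.19 + 61.06 = -273.13 m.
Total head at PZ-4: h = -264.35 m (water level in the piezometer is the total head).
Head difference: h(PZ-3) − h(PZ-4) = -273.13 − (-264.35) = -8.78 m.
Hydraulic gradient: i = |Δh| / L = 8.78 / 1715 = 0.00512.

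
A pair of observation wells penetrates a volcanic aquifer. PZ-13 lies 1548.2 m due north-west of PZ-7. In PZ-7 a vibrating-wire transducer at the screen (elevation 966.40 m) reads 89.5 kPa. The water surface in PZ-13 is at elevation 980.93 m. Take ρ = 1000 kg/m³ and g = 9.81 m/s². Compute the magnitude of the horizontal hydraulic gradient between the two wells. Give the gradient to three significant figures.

i ≈ 0.00349

Pressure head at PZ-7: ψ = P/(ρg) = 89.5×1000 / (1000 × 9.81) = 9.12 m.
Total head at PZ-7: h = z + ψ = 966.40 + 9.12 = 975.52 m.
Total head at PZ-13: h = 980.93 m (water level in the piezometer is the total head).
Head difference: h(PZ-7) − h(PZ-13) = 975.52 − 980.93 = -5.41 m.
Hydraulic gradient: i = |Δh| / L = 5.41 / 1548.2 = 0.00349.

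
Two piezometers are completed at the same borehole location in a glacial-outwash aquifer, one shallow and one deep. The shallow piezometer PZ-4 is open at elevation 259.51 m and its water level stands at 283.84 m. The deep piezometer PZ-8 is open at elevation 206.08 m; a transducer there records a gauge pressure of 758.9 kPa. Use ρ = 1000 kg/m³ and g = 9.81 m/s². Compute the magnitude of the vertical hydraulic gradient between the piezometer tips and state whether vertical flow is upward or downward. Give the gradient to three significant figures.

Total head at PZ-4: h = 283.84 m (water level in the standpipe).
Pressure head at PZ-8: ψ = P/(ρg) = 758.9×1000 / (1000 × 9.81) = 77.36 m.
Total head at PZ-8: h = z + ψ = 206.08 + 77.36 = 283.44 m.
Δh = h(PZ-4) − h(PZ-8) = 283.84 − 283.44 = 0.40 m.
Vertical separation Δz = 259.51 − 206.08 = 53.43 m.
|i_v| = |Δh| / Δz = 0.40 / 53.43 = 0.00749.
Head is higher in the shallow piezometer, so vertical flow is downward (recharge condition).

|i_v| ≈ 0.00749; vertical flow is downward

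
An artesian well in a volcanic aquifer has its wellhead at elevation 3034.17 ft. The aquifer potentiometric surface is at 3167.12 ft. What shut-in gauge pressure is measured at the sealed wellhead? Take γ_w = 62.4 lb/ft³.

Head above the cap: Δh = 3167.12 − 3034.17 = 132.95 ft.
P = γΔh/144 = 62.4 × 132.95 / 144 = 57.6 psi.

P ≈ 57.6 psi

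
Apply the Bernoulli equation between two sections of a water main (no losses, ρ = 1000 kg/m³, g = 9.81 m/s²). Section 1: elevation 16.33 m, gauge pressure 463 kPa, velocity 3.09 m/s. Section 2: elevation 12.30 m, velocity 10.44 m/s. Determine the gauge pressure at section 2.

P₂ ≈ 453 kPa

Pressure head at 1: ψ₁ = P₁/(ρg) = 463×1000 / (1000 × 9.81) = 47.20 m.
Velocity heads: v₁²/2g = 3.09²/19.62 = 0.487 m; v₂²/2g = 10.44²/19.62 = 5.555 m.
Total head H = z₁ + ψ₁ + v₁²/2g = 16.33 + 47.20 + 0.487 = 64.02 m.
ψ₂ = H − z₂ − v₂²/2g = 64.02 − 12.30 − 5.555 = 46.16 m.
P₂ = ρgψ₂ = 1000 × 9.81 × 46.16 ≈ 453 kPa.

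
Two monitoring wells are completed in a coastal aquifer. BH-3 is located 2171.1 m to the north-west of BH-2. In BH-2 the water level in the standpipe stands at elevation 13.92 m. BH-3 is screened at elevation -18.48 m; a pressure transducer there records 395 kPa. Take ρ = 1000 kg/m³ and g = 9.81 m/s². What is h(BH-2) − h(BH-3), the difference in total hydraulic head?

Δh ≈ -7.87 m

Total head at BH-2: h = 13.92 m (water level in the piezometer is the total head).
Pressure head at BH-3: ψ = P/(ρg) = 395×1000 / (1000 × 9.81) = 40.27 m.
Total head at BH-3: h = z + ψ = -18.48 + 40.27 = 21.79 m.
Head difference: h(BH-2) − h(BH-3) = 13.92 − 21.79 = -7.87 m.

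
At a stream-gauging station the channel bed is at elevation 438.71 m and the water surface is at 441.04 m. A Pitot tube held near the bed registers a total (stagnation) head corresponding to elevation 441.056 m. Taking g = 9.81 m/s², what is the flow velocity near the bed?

v ≈ 0.560 m/s

Near the bed, under hydrostatic conditions, the piezometric head (z + ψ) equals the free-surface elevation, 441.04 m.
Velocity head = total − piezometric = 441.056 − 441.04 = 0.016 m.
v = √(2g·h_v) = √(2 × 9.81 × 0.016) = 0.560 m/s.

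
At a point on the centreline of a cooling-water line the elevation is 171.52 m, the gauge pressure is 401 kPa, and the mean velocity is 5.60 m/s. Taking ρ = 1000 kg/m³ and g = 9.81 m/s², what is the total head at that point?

Pressure head ψ = P/(ρg) = 401×1000 / (1000 × 9.81) = 40.88 m.
Velocity head = v²/(2g) = 5.60² / (2 × 9.81) = 1.598 m.
h = z + ψ + v²/(2g) = 171.52 + 40.88 + 1.598 = 214.00 m.

h ≈ 214.00 m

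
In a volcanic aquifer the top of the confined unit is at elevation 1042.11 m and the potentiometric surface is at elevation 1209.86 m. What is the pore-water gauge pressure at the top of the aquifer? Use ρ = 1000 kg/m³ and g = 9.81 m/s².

Pressure head at the aquifer top: ψ = h − z = 1209.86 − 1042.11 = 167.75 m.
P = ρgψ = 1000 × 9.81 × 167.75 = 1645628 Pa ≈ 1650 kPa.

P ≈ 1650 kPa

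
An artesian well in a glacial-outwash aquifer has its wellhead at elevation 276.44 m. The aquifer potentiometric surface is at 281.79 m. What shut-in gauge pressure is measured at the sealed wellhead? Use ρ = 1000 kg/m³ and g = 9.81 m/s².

P ≈ 52.5 kPa

Head above the cap: Δh = 281.79 − 276.44 = 5.35 m.
P = ρgΔh = 1000 × 9.81 × 5.35 = 52484 Pa ≈ 52.5 kPa.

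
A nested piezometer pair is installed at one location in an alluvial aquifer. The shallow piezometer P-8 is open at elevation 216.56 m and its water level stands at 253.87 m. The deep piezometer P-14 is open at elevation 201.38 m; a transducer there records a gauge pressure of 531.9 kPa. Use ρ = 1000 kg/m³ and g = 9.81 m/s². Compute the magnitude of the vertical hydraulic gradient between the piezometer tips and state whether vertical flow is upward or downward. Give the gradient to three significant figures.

Total head at P-8: h = 253.87 m (water level in the standpipe).
Pressure head at P-14: ψ = P/(ρg) = 531.9×1000 / (1000 × 9.81) = 54.22 m.
Total head at P-14: h = z + ψ = 201.38 + 54.22 = 255.60 m.
Δh = h(P-8) − h(P-14) = 253.87 − 255.60 = -1.73 m.
Vertical separation Δz = 216.56 − 201.38 = 15.18 m.
|i_v| = |Δh| / Δz = 1.73 / 15.18 = 0.114.
Head is higher in the deep piezometer, so vertical flow is upward (discharge condition).

|i_v| ≈ 0.114; vertical flow is upward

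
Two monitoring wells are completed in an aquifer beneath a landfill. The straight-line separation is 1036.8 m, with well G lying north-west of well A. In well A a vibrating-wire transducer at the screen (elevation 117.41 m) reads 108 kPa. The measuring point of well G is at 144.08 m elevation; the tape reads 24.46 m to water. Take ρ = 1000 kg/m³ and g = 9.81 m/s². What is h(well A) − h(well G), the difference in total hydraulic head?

Δh ≈ 8.80 m

Pressure head at well A: ψ = P/(ρg) = 108×1000 / (1000 × 9.81) = 11.01 m.
Total head at well A: h = z + ψ = 117.41 + 11.01 = 128.42 m.
Total head at well G: h = 144.08 − 24.46 = 119.62 m.
Head difference: h(well A) − h(well G) = 128.42 − 119.62 = 8.80 m.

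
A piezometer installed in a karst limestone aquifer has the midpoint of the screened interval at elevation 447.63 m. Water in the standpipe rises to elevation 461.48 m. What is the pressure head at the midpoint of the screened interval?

ψ ≈ 13.85 m

Total head h = 461.48 m (the water-surface elevation in the piezometer).
Pressure head ψ = h − z = 461.48 − 447.63 = 13.85 m.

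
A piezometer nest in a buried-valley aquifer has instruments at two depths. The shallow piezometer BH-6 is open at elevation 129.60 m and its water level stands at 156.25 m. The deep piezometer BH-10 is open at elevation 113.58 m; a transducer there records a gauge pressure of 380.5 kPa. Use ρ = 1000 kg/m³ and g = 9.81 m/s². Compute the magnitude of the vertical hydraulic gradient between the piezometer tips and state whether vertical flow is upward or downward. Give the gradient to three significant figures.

Total head at BH-6: h = 156.25 m (water level in the standpipe).
Pressure head at BH-10: ψ = P/(ρg) = 380.5×1000 / (1000 × 9.81) = 38.79 m.
Total head at BH-10: h = z + ψ = 113.58 + 38.79 = 152.37 m.
Δh = h(BH-6) − h(BH-10) = 156.25 − 152.37 = 3.88 m.
Vertical separation Δz = 129.60 − 113.58 = 16.02 m.
|i_v| = |Δh| / Δz = 3.88 / 16.02 = 0.242.
Head is higher in the shallow piezometer, so vertical flow is downward (recharge condition).

|i_v| ≈ 0.242; vertical flow is downward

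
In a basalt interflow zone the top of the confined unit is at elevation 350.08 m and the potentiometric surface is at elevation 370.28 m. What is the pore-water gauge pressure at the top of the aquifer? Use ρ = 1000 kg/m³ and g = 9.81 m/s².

Pressure head at the aquifer top: ψ = h − z = 370.28 − 350.08 = 20.20 m.
P = ρgψ = 1000 × 9.81 × 20.20 = 198162 Pa ≈ 198 kPa.

P ≈ 198 kPa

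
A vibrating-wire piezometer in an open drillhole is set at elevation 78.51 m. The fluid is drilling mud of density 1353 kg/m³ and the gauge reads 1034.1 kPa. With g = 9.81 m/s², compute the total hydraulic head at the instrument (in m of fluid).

ψ = P/(ρg) = 1034.1×1000 / (1353 × 9.81) = 77.91 m.
h = z + ψ = 78.51 + 77.91 = 156.42 m.

h ≈ 156.42 m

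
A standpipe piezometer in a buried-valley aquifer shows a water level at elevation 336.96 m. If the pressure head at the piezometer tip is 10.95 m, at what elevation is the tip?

z = h − ψ = 336.96 − 10.95 = 326.01 m.

z ≈ 326.01 m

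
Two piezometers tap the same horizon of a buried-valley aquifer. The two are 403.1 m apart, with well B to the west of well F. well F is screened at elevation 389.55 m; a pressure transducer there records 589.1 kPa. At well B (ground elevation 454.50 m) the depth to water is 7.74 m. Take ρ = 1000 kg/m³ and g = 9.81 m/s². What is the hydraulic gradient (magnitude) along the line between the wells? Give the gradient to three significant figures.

Pressure head at well F: ψ = P/(ρg) = 589.1×1000 / (1000 × 9.81) = 60.05 m.
Total head at well F: h = z + ψ = 389.55 + 60.05 = 449.60 m.
Total head at well B: h = 454.50 − 7.74 = 446.76 m.
Head difference: h(well F) − h(well B) = 449.60 − 446.76 = 2.84 m.
Hydraulic gradient: i = |Δh| / L = 2.84 / 403.1 = 0.00705.

i ≈ 0.00705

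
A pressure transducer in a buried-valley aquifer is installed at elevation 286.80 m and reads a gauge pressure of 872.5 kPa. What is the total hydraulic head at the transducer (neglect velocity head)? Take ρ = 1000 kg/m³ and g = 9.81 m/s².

h ≈ 375.74 m

ψ = P/(ρg) = 872.5×1000 / (1000 × 9.81) = 88.94 m.
h = z + ψ = 286.80 + 88.94 = 375.74 m.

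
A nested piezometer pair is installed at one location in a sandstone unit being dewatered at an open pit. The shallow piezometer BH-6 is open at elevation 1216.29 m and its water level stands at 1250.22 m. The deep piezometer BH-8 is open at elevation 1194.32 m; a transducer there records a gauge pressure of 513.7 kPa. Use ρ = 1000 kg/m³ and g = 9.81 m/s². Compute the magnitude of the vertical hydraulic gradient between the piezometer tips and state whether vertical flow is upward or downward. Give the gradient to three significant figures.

Total head at BH-6: h = 1250.22 m (water level in the standpipe).
Pressure head at BH-8: ψ = P/(ρg) = 513.7×1000 / (1000 × 9.81) = 52.36 m.
Total head at BH-8: h = z + ψ = 1194.32 + 52.36 = 1246.68 m.
Δh = h(BH-6) − h(BH-8) = 1250.22 − 1246.68 = 3.54 m.
Vertical separation Δz = 1216.29 − 1194.32 = 21.97 m.
|i_v| = |Δh| / Δz = 3.54 / 21.97 = 0.161.
Head is higher in the shallow piezometer, so vertical flow is downward (recharge condition).

|i_v| ≈ 0.161; vertical flow is downward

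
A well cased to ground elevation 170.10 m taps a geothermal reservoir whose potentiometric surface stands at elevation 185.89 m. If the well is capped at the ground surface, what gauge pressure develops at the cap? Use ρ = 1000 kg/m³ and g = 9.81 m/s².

Head above the cap: Δh = 185.89 − 170.10 = 15.79 m.
P = ρgΔh = 1000 × 9.81 × 15.79 = 154900 Pa ≈ 155 kPa.

P ≈ 155 kPa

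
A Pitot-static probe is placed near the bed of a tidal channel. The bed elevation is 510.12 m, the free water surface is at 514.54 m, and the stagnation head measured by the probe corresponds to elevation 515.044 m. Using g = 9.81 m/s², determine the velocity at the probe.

Near the bed, under hydrostatic conditions, the piezometric head (z + ψ) equals the free-surface elevation, 514.54 m.
Velocity head = total − piezometric = 515.044 − 514.54 = 0.504 m.
v = √(2g·h_v) = √(2 × 9.81 × 0.504) = 3.14 m/s.

v ≈ 3.14 m/s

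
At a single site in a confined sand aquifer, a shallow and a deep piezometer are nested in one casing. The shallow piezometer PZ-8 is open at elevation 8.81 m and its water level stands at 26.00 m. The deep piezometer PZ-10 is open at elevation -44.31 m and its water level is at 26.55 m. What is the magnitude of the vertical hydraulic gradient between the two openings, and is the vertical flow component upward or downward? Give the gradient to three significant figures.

Total head at PZ-8: h = 26.00 m (water level in the standpipe).
Total head at PZ-10: h = 26.55 m.
Δh = h(PZ-8) − h(PZ-10) = 26.00 − 26.55 = -0.55 m.
Vertical separation Δz = 8.81 − (-44.31) = 53.12 m.
|i_v| = |Δh| / Δz = 0.55 / 53.12 = 0.0104.
Head is higher in the deep piezometer, so vertical flow is upward (discharge condition).

|i_v| ≈ 0.0104; vertical flow is upward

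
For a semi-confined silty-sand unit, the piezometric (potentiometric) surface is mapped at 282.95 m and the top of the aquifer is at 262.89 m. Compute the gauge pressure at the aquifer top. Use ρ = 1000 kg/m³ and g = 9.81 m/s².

Pressure head at the aquifer top: ψ = h − z = 282.95 − 262.89 = 20.06 m.
P = ρgψ = 1000 × 9.81 × 20.06 = 196789 Pa ≈ 197 kPa.

P ≈ 197 kPa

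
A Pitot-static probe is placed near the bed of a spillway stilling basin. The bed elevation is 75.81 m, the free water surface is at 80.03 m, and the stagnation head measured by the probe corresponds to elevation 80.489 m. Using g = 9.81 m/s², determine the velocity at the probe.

Near the bed, under hydrostatic conditions, the piezometric head (z + ψ) equals the free-surface elevation, 80.03 m.
Velocity head = total − piezometric = 80.489 − 80.03 = 0.459 m.
v = √(2g·h_v) = √(2 × 9.81 × 0.459) = 3.00 m/s.

v ≈ 3.00 m/s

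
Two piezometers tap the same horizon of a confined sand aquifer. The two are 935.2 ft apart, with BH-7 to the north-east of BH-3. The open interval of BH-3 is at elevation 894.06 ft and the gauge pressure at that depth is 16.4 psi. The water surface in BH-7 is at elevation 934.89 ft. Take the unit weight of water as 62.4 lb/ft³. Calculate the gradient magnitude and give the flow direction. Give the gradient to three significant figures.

i ≈ 0.00319; groundwater flows toward the south-west

Pressure head at BH-3: ψ = 144·P/γ = 144 × 16.4 / 62.4 = 37.85 ft.
Total head at BH-3: h = z + ψ = 894.06 + 37.85 = 931.91 ft.
Total head at BH-7: h = 934.89 ft (water level in the piezometer is the total head).
Head difference: h(BH-3) − h(BH-7) = 931.91 − 934.89 = -2.98 ft.
Hydraulic gradient: i = |Δh| / L = 2.98 / 935.2 = 0.00319.
Flow is from higher to lower head: from BH-7 toward BH-3, i.e. toward the south-west.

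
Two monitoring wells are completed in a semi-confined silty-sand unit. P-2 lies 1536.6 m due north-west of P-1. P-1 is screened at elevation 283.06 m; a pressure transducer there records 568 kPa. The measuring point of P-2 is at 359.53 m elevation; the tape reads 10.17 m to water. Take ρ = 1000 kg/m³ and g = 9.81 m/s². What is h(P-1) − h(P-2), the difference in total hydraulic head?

Δh ≈ -8.40 m

Pressure head at P-1: ψ = P/(ρg) = 568×1000 / (1000 × 9.81) = 57.90 m.
Total head at P-1: h = z + ψ = 283.06 + 57.90 = 340.96 m.
Total head at P-2: h = 359.53 − 10.17 = 349.36 m.
Head difference: h(P-1) − h(P-2) = 340.96 − 349.36 = -8.40 m.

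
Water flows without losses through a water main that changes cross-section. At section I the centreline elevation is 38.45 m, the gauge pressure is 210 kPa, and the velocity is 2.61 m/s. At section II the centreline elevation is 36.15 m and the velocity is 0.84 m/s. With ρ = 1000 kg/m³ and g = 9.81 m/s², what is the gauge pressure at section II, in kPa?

Pressure head at I: ψ₁ = P₁/(ρg) = 210×1000 / (1000 × 9.81) = 21.41 m.
Velocity heads: v₁²/2g = 2.61²/19.62 = 0.347 m; v₂²/2g = 0.84²/19.62 = 0.036 m.
Total head H = z₁ + ψ₁ + v₁²/2g = 38.45 + 21.41 + 0.347 = 60.21 m.
ψ₂ = H − z₂ − v₂²/2g = 60.21 − 36.15 − 0.036 = 24.02 m.
P₂ = ρgψ₂ = 1000 × 9.81 × 24.02 ≈ 236 kPa.

P₂ ≈ 236 kPa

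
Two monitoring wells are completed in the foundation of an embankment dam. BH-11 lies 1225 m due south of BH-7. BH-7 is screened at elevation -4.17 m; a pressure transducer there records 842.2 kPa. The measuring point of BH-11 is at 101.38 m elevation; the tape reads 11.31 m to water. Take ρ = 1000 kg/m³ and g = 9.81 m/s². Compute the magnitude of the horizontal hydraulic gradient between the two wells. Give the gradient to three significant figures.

i ≈ 0.00685

Pressure head at BH-7: ψ = P/(ρg) = 842.2×1000 / (1000 × 9.81) = 85.85 m.
Total head at BH-7: h = z + ψ = -4.17 + 85.85 = 81.68 m.
Total head at BH-11: h = 101.38 − 11.31 = 90.07 m.
Head difference: h(BH-7) − h(BH-11) = 81.68 − 90.07 = -8.39 m.
Hydraulic gradient: i = |Δh| / L = 8.39 / 1225 = 0.00685.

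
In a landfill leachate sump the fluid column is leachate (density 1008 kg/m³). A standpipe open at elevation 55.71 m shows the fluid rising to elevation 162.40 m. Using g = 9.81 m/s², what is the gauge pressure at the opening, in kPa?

P ≈ 1060 kPa

Pressure head ψ = h − z = 162.40 − 55.71 = 106.69 m.
P = ρgψ = 1008 × 9.81 × 106.69 = 1055002 Pa ≈ 1060 kPa.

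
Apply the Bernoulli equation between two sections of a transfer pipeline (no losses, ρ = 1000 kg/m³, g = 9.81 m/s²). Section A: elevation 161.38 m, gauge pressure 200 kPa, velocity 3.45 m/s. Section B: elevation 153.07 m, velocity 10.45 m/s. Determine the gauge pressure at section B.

P₂ ≈ 233 kPa

Pressure head at A: ψ₁ = P₁/(ρg) = 200×1000 / (1000 × 9.81) = 20.39 m.
Velocity heads: v₁²/2g = 3.45²/19.62 = 0.607 m; v₂²/2g = 10.45²/19.62 = 5.566 m.
Total head H = z₁ + ψ₁ + v₁²/2g = 161.38 + 20.39 + 0.607 = 182.38 m.
ψ₂ = H − z₂ − v₂²/2g = 182.38 − 153.07 − 5.566 = 23.74 m.
P₂ = ρgψ₂ = 1000 × 9.81 × 23.74 ≈ 233 kPa.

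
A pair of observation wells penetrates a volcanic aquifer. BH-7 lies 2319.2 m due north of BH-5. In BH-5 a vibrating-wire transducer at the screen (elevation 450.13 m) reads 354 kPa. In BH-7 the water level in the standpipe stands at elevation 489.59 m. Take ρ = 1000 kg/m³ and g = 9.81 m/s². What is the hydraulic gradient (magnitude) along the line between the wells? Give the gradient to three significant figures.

Pressure head at BH-5: ψ = P/(ρg) = 354×1000 / (1000 × 9.81) = 36.09 m.
Total head at BH-5: h = z + ψ = 450.13 + 36.09 = 486.22 m.
Total head at BH-7: h = 489.59 m (water level in the piezometer is the total head).
Head difference: h(BH-5) − h(BH-7) = 486.22 − 489.59 = -3.37 m.
Hydraulic gradient: i = |Δh| / L = 3.37 / 2319.2 = 0.00145.

i ≈ 0.00145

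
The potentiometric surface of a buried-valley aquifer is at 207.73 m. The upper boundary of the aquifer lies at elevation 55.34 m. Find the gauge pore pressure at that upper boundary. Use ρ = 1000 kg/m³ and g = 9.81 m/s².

P ≈ 1490 kPa

Pressure head at the aquifer top: ψ = h − z = 207.73 − 55.34 = 152.39 m.
P = ρgψ = 1000 × 9.81 × 152.39 = 1494946 Pa ≈ 1490 kPa.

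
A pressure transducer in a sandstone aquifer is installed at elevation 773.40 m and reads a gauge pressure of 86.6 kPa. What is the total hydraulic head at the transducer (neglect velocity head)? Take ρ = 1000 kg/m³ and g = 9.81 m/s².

h ≈ 782.23 m

ψ = P/(ρg) = 86.6×1000 / (1000 × 9.81) = 8.83 m.
h = z + ψ = 773.40 + 8.83 = 782.23 m.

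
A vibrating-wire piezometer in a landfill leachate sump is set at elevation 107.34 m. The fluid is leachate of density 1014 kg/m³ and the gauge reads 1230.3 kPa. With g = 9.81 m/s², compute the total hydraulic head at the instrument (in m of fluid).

ψ = P/(ρg) = 1230.3×1000 / (1014 × 9.81) = 123.68 m.
h = z + ψ = 107.34 + 123.68 = 231.02 m.

h ≈ 231.02 m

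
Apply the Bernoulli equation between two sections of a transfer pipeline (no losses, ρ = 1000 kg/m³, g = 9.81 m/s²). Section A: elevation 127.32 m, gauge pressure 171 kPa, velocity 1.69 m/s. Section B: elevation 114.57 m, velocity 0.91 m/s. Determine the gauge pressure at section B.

Pressure head at A: ψ₁ = P₁/(ρg) = 171×1000 / (1000 × 9.81) = 17.43 m.
Velocity heads: v₁²/2g = 1.69²/19.62 = 0.146 m; v₂²/2g = 0.91²/19.62 = 0.042 m.
Total head H = z₁ + ψ₁ + v₁²/2g = 127.32 + 17.43 + 0.146 = 144.90 m.
ψ₂ = H − z₂ − v₂²/2g = 144.90 − 114.57 − 0.042 = 30.29 m.
P₂ = ρgψ₂ = 1000 × 9.81 × 30.29 ≈ 297 kPa.

P₂ ≈ 297 kPa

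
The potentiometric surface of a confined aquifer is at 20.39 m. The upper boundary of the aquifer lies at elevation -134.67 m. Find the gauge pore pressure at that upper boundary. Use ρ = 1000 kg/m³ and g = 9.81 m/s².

P ≈ 1520 kPa

Pressure head at the aquifer top: ψ = h − z = 20.39 − (-134.67) = 155.06 m.
P = ρgψ = 1000 × 9.81 × 155.06 = 1521139 Pa ≈ 1520 kPa.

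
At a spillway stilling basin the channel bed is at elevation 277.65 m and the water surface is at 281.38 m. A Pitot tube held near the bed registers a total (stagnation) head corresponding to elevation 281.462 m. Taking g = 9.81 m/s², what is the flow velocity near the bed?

Near the bed, under hydrostatic conditions, the piezometric head (z + ψ) equals the free-surface elevation, 281.38 m.
Velocity head = total − piezometric = 281.462 − 281.38 = 0.082 m.
v = √(2g·h_v) = √(2 × 9.81 × 0.082) = 1.27 m/s.

v ≈ 1.27 m/s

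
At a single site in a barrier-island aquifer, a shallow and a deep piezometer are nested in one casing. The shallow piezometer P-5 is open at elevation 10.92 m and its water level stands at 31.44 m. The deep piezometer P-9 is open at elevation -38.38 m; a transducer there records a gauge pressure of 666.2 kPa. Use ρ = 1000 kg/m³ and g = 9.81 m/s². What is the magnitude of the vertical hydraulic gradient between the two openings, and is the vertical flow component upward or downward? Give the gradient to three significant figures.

Total head at P-5: h = 31.44 m (water level in the standpipe).
Pressure head at P-9: ψ = P/(ρg) = 666.2×1000 / (1000 × 9.81) = 67.91 m.
Total head at P-9: h = z + ψ = -38.38 + 67.91 = 29.53 m.
Δh = h(P-5) − h(P-9) = 31.44 − 29.53 = 1.91 m.
Vertical separation Δz = 10.92 − (-38.38) = 49.30 m.
|i_v| = |Δh| / Δz = 1.91 / 49.30 = 0.0387.
Head is higher in the shallow piezometer, so vertical flow is downward (recharge condition).

|i_v| ≈ 0.0387; vertical flow is downward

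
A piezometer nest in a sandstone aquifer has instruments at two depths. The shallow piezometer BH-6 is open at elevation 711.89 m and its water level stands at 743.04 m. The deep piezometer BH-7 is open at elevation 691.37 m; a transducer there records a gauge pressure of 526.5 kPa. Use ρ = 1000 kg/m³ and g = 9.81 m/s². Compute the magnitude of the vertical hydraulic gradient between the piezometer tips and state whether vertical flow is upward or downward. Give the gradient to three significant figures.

Total head at BH-6: h = 743.04 m (water level in the standpipe).
Pressure head at BH-7: ψ = P/(ρg) = 526.5×1000 / (1000 × 9.81) = 53.67 m.
Total head at BH-7: h = z + ψ = 691.37 + 53.67 = 745.04 m.
Δh = h(BH-6) − h(BH-7) = 743.04 − 745.04 = -2.00 m.
Vertical separation Δz = 711.89 − 691.37 = 20.52 m.
|i_v| = |Δh| / Δz = 2.00 / 20.52 = 0.0975.
Head is higher in the deep piezometer, so vertical flow is upward (discharge condition).

|i_v| ≈ 0.0975; vertical flow is upward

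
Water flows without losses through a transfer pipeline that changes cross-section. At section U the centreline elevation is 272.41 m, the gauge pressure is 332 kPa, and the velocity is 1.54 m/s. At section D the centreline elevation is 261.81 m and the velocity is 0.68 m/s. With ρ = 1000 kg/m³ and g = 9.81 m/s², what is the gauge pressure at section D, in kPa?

Pressure head at U: ψ₁ = P₁/(ρg) = 332×1000 / (1000 × 9.81) = 33.84 m.
Velocity heads: v₁²/2g = 1.54²/19.62 = 0.121 m; v₂²/2g = 0.68²/19.62 = 0.024 m.
Total head H = z₁ + ψ₁ + v₁²/2g = 272.41 + 33.84 + 0.121 = 306.37 m.
ψ₂ = H − z₂ − v₂²/2g = 306.37 − 261.81 − 0.024 = 44.54 m.
P₂ = ρgψ₂ = 1000 × 9.81 × 44.54 ≈ 437 kPa.

P₂ ≈ 437 kPa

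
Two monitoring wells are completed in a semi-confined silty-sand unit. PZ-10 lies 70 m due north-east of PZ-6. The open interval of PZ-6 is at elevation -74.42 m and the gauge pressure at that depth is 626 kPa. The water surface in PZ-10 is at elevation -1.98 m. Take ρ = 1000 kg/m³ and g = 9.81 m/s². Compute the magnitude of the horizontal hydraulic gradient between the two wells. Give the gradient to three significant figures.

Pressure head at PZ-6: ψ = P/(ρg) = 626×1000 / (1000 × 9.81) = 63.81 m.
Total head at PZ-6: h = z + ψ = -74.42 + 63.81 = -10.61 m.
Total head at PZ-10: h = -1.98 m (water level in the piezometer is the total head).
Head difference: h(PZ-6) − h(PZ-10) = -10.61 − (-1.98) = -8.63 m.
Hydraulic gradient: i = |Δh| / L = 8.63 / 70 = 0.123.

i ≈ 0.123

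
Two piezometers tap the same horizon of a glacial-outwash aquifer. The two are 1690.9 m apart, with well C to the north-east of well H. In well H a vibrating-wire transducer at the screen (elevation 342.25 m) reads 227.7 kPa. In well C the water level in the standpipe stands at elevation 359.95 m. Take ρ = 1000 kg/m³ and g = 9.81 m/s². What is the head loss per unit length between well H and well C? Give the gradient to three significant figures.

i ≈ 0.00326 m/m

Pressure head at well H: ψ = P/(ρg) = 227.7×1000 / (1000 × 9.81) = 23.21 m.
Total head at well H: h = z + ψ = 342.25 + 23.21 = 365.46 m.
Total head at well C: h = 359.95 m (water level in the piezometer is the total head).
Head difference: h(well H) − h(well C) = 365.46 − 359.95 = 5.51 m.
Hydraulic gradient: i = |Δh| / L = 5.51 / 1690.9 = 0.00326.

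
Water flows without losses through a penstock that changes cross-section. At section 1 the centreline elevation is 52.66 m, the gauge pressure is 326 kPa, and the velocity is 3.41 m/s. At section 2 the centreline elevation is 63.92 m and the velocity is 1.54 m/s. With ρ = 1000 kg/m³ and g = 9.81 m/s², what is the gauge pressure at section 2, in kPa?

Pressure head at 1: ψ₁ = P₁/(ρg) = 326×1000 / (1000 × 9.81) = 33.23 m.
Velocity heads: v₁²/2g = 3.41²/19.62 = 0.593 m; v₂²/2g = 1.54²/19.62 = 0.121 m.
Total head H = z₁ + ψ₁ + v₁²/2g = 52.66 + 33.23 + 0.593 = 86.48 m.
ψ₂ = H − z₂ − v₂²/2g = 86.48 − 63.92 − 0.121 = 22.44 m.
P₂ = ρgψ₂ = 1000 × 9.81 × 22.44 ≈ 220 kPa.

P₂ ≈ 220 kPa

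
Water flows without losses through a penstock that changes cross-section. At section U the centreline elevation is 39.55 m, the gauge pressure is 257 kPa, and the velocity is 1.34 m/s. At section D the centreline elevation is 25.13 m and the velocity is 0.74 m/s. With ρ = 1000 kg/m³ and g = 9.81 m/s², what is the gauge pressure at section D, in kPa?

P₂ ≈ 399 kPa

Pressure head at U: ψ₁ = P₁/(ρg) = 257×1000 / (1000 × 9.81) = 26.20 m.
Velocity heads: v₁²/2g = 1.34²/19.62 = 0.092 m; v₂²/2g = 0.74²/19.62 = 0.028 m.
Total head H = z₁ + ψ₁ + v₁²/2g = 39.55 + 26.20 + 0.092 = 65.84 m.
ψ₂ = H − z₂ − v₂²/2g = 65.84 − 25.13 − 0.028 = 40.68 m.
P₂ = ρgψ₂ = 1000 × 9.81 × 40.68 ≈ 399 kPa.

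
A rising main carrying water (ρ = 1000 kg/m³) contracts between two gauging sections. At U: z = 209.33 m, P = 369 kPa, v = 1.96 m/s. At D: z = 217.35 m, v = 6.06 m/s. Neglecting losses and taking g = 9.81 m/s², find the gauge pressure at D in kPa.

P₂ ≈ 274 kPa

Pressure head at U: ψ₁ = P₁/(ρg) = 369×1000 / (1000 × 9.81) = 37.61 m.
Velocity heads: v₁²/2g = 1.96²/19.62 = 0.196 m; v₂²/2g = 6.06²/19.62 = 1.872 m.
Total head H = z₁ + ψ₁ + v₁²/2g = 209.33 + 37.61 + 0.196 = 247.14 m.
ψ₂ = H − z₂ − v₂²/2g = 247.14 − 217.35 − 1.872 = 27.92 m.
P₂ = ρgψ₂ = 1000 × 9.81 × 27.92 ≈ 274 kPa.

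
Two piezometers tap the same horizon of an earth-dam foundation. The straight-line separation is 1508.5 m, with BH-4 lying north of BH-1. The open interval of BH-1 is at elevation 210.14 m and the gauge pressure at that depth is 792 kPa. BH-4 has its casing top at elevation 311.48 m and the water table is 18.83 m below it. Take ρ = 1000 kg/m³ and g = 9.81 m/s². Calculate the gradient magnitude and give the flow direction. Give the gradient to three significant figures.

i ≈ 0.00118; groundwater flows toward the south

Pressure head at BH-1: ψ = P/(ρg) = 792×1000 / (1000 × 9.81) = 80.73 m.
Total head at BH-1: h = z + ψ = 210.14 + 80.73 = 290.87 m.
Total head at BH-4: h = 311.48 − 18.83 = 292.65 m.
Head difference: h(BH-1) − h(BH-4) = 290.87 − 292.65 = -1.78 m.
Hydraulic gradient: i = |Δh| / L = 1.78 / 1508.5 = 0.00118.
Flow is from higher to lower head: from BH-4 toward BH-1, i.e. toward the south.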